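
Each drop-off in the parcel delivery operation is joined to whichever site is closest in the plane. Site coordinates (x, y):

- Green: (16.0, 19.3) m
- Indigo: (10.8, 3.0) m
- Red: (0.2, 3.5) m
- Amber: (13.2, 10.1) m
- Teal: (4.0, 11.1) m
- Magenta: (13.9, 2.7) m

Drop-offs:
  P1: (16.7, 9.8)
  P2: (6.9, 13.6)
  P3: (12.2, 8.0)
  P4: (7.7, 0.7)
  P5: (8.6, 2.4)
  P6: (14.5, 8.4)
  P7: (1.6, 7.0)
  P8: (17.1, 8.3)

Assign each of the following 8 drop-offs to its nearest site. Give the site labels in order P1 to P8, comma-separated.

Amber, Teal, Amber, Indigo, Indigo, Amber, Red, Amber

P1 → Amber (d²=12.34)
P2 → Teal (d²=14.66)
P3 → Amber (d²=5.41)
P4 → Indigo (d²=14.90)
P5 → Indigo (d²=5.20)
P6 → Amber (d²=4.58)
P7 → Red (d²=14.21)
P8 → Amber (d²=18.45)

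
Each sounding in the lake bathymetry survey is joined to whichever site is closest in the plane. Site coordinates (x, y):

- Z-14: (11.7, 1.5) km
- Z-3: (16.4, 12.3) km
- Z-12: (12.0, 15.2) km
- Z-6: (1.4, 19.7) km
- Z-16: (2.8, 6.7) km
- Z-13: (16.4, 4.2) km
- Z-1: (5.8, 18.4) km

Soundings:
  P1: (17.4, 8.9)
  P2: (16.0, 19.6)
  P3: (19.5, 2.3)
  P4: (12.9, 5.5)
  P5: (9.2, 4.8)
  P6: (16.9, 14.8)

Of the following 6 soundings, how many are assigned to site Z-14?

1

P1 → Z-3
P2 → Z-12
P3 → Z-13
P4 → Z-13
P5 → Z-14
P6 → Z-3
1 of the 6 goes to Z-14.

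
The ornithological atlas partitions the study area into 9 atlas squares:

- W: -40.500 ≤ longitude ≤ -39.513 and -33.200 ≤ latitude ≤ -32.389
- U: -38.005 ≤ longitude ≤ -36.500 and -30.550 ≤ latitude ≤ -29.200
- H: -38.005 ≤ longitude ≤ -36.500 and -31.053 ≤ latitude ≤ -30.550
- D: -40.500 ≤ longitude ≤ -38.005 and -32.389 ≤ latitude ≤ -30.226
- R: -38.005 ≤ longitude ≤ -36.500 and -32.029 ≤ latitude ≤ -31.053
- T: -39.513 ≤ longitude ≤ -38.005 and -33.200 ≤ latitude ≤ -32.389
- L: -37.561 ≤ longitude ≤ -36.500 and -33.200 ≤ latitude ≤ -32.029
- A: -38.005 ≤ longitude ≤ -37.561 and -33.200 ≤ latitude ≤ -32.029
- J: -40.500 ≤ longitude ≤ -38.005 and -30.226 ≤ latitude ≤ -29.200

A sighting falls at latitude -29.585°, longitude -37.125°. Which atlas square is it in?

U

The point has longitude = -37.125 and latitude = -29.585.
Only U satisfies -38.005 ≤ longitude ≤ -36.500 and -30.550 ≤ latitude ≤ -29.200.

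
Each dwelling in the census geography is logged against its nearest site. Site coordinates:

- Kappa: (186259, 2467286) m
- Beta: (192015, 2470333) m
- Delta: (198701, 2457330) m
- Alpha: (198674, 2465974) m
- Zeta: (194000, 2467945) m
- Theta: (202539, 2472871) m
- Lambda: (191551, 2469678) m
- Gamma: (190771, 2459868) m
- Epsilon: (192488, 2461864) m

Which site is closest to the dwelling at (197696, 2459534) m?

Delta

Squared distances to each site:
Kappa: 190898473.000; Beta: 148892162.000; Delta: 5867641.000; Alpha: 42430084.000; Zeta: 84405337.000; Theta: 201330218.000; Lambda: 140661761.000; Gamma: 48067181.000; Epsilon: 32552164.000.
Minimum at Delta.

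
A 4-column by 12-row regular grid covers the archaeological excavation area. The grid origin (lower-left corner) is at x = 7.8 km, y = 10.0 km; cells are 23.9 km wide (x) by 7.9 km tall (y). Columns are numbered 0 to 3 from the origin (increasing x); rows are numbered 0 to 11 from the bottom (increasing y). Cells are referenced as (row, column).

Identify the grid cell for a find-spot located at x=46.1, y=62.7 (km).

(6, 1)

Column index: ⌊(46.1 − 7.8) / 23.9⌋ = ⌊1.603⌋ = 1
Row offset from origin: ⌊(62.7 − 10.0) / 7.9⌋ = ⌊6.671⌋ = 6 → row 6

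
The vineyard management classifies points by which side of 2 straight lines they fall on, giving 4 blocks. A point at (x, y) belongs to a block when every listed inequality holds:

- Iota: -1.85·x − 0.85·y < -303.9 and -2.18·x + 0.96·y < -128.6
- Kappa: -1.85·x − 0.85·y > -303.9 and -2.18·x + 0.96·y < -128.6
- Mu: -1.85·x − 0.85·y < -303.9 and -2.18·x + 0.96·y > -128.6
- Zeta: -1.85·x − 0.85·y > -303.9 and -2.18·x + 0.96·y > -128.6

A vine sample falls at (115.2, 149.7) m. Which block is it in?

-1.85·115.2 − 0.85·149.7 = -340.365, which is < -303.9
-2.18·115.2 + 0.96·149.7 = -107.424, which is > -128.6
This sign pattern matches Mu.

Mu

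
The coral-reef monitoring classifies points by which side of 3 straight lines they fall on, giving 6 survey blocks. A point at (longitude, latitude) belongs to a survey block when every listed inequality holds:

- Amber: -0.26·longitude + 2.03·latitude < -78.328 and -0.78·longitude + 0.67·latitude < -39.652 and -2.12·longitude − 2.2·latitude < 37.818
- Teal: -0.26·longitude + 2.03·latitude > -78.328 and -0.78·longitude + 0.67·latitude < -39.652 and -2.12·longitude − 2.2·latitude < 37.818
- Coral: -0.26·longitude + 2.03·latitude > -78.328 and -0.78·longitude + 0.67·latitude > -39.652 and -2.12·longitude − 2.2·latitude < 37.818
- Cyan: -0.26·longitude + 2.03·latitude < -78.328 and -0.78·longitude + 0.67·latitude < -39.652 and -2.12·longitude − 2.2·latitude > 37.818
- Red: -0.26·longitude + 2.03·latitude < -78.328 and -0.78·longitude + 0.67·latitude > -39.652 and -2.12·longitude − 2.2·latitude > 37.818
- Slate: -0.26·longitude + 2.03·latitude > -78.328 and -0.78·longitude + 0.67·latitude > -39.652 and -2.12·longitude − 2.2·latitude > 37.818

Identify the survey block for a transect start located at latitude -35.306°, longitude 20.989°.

-0.26·20.989 + 2.03·-35.306 = -77.128, which is > -78.328
-0.78·20.989 + 0.67·-35.306 = -40.026, which is < -39.652
-2.12·20.989 − 2.2·-35.306 = 33.177, which is < 37.818
This sign pattern matches Teal.

Teal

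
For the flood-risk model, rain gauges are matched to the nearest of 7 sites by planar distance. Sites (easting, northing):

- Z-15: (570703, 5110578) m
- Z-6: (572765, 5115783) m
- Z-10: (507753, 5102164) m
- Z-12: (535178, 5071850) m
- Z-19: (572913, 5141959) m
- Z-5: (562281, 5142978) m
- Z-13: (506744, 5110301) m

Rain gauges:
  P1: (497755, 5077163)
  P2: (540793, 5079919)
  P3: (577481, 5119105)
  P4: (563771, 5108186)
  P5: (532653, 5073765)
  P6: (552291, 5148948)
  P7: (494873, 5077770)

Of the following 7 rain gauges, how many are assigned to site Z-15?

P1 → Z-10
P2 → Z-12
P3 → Z-6
P4 → Z-15
P5 → Z-12
P6 → Z-5
P7 → Z-10
1 of the 7 goes to Z-15.

1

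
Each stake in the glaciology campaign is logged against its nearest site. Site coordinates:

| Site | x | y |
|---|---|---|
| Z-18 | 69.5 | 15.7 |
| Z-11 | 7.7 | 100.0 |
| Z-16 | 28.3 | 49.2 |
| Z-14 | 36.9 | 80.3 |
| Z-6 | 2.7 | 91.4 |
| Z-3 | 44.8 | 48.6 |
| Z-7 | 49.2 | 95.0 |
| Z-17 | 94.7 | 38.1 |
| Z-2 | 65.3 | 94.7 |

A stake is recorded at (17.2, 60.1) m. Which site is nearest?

Z-16

Squared distances to each site:
Z-18: 4706.650; Z-11: 1682.260; Z-16: 242.020; Z-14: 796.130; Z-6: 1189.940; Z-3: 894.010; Z-7: 2242.010; Z-17: 6490.250; Z-2: 3510.770.
Minimum at Z-16.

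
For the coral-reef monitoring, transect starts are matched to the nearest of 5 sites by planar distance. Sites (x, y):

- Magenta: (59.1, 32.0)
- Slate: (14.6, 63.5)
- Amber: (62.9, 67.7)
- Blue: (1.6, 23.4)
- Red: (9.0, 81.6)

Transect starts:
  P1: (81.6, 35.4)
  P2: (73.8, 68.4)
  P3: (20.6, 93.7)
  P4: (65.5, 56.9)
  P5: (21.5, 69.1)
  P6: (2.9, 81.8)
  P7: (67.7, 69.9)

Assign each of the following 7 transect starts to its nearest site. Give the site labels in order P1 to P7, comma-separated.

Magenta, Amber, Red, Amber, Slate, Red, Amber

P1 → Magenta (d²=517.81)
P2 → Amber (d²=119.30)
P3 → Red (d²=280.97)
P4 → Amber (d²=123.40)
P5 → Slate (d²=78.97)
P6 → Red (d²=37.25)
P7 → Amber (d²=27.88)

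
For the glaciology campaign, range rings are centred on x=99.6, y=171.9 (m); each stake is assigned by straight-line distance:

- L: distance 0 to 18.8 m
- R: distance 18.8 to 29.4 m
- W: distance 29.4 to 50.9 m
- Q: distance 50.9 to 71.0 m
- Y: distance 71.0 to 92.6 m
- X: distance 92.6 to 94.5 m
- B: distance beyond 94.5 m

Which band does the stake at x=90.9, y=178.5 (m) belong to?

Distance = √((90.9−99.6)² + (178.5−171.9)²) = √(75.690 + 43.560) = 10.920 m.
0 ≤ 10.920 < 18.8 → L.

L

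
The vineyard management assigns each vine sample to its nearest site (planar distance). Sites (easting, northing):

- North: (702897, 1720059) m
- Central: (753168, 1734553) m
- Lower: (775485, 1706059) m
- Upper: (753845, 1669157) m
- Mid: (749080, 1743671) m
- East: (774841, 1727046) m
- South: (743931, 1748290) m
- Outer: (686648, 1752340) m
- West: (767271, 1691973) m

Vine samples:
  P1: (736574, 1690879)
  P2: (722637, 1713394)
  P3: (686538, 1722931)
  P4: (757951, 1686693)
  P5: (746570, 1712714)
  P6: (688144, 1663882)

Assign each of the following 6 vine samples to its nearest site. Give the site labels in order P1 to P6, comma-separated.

P1 → Upper (d²=770132725.00)
P2 → North (d²=434089825.00)
P3 → North (d²=275865265.00)
P4 → West (d²=114740800.00)
P5 → Central (d²=520475525.00)
P6 → North (d²=3373506338.00)

Upper, North, North, West, Central, North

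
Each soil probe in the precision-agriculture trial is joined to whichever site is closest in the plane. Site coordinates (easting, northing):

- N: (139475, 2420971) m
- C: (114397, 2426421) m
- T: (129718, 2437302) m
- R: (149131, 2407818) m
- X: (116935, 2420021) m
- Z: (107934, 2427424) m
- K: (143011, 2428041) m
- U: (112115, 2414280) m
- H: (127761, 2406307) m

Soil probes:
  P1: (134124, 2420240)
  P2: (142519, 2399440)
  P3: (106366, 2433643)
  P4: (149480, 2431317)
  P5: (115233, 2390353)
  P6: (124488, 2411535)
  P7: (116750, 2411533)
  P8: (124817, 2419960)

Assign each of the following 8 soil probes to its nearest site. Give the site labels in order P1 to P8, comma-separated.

P1 → N (d²=29167562.00)
P2 → R (d²=113909428.00)
P3 → Z (d²=41134585.00)
P4 → K (d²=52580137.00)
P5 → H (d²=411480900.00)
P6 → H (d²=38044513.00)
P7 → U (d²=29029234.00)
P8 → X (d²=62129645.00)

N, R, Z, K, H, H, U, X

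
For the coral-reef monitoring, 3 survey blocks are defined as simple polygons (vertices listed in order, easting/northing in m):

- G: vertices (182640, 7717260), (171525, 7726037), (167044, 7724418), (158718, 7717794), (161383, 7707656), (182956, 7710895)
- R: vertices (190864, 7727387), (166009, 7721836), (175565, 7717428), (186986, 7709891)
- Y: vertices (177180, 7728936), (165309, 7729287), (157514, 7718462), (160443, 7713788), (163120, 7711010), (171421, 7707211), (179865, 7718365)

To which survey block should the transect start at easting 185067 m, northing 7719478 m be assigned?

R

Cast a ray rightward from (185067, 7719478). For each polygon, the edges (by vertex number in listed order) whose endpoints lie on opposite sides of northing = 7719478, where each meets that height, and whether that is right or left of the point:
G: 1–2 at easting≈179831.2 (left), 3–4 at easting≈160834.7 (left) → 0 crossings.
R: 2–3 at easting≈171120.9 (left), 4–1 at easting≈189111.0 (right) → 1 crossing.
Y: 2–3 at easting≈158245.6 (left), 7–1 at easting≈179582.3 (left) → 0 crossings.
Only R has an odd count, so the point is inside R.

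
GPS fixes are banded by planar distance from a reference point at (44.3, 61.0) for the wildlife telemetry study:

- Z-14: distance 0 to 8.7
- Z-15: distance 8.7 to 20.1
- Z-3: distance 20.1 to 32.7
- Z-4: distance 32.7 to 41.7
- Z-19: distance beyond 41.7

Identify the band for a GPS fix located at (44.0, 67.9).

Distance = √((44.0−44.3)² + (67.9−61.0)²) = √(0.090 + 47.610) = 6.907.
0 ≤ 6.907 < 8.7 → Z-14.

Z-14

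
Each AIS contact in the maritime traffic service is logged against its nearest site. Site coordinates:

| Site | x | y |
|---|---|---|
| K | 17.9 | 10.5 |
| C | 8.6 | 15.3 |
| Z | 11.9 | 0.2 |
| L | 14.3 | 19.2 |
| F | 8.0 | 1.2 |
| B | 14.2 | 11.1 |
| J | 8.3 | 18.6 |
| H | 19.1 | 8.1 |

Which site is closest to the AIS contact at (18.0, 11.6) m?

Squared distances to each site:
K: 1.220; C: 102.050; Z: 167.170; L: 71.450; F: 208.160; B: 14.690; J: 143.090; H: 13.460.
Minimum at K.

K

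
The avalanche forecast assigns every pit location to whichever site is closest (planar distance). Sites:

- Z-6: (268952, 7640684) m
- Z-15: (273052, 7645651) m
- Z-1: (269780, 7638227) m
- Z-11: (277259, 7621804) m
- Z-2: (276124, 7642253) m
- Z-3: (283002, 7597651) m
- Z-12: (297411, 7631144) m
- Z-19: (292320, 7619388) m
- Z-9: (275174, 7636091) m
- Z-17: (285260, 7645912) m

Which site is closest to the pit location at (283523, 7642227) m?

Squared distances to each site:
Z-6: 214694890.000; Z-15: 121365617.000; Z-1: 204870049.000; Z-11: 456336625.000; Z-2: 54745877.000; Z-3: 1987291217.000; Z-12: 315709433.000; Z-19: 599007130.000; Z-9: 107356297.000; Z-17: 16596394.000.
Minimum at Z-17.

Z-17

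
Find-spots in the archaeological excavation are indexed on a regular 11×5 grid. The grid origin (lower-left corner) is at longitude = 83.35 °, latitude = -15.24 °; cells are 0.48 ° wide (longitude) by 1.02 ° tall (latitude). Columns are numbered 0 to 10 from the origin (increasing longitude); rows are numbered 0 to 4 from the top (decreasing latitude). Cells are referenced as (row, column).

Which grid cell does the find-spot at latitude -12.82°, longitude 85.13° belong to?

Column index: ⌊(85.13 − 83.35) / 0.48⌋ = ⌊3.708⌋ = 3
Row offset from origin: ⌊(-12.82 − -15.24) / 1.02⌋ = ⌊2.373⌋ = 2 → row 2 (counted from top)

(2, 3)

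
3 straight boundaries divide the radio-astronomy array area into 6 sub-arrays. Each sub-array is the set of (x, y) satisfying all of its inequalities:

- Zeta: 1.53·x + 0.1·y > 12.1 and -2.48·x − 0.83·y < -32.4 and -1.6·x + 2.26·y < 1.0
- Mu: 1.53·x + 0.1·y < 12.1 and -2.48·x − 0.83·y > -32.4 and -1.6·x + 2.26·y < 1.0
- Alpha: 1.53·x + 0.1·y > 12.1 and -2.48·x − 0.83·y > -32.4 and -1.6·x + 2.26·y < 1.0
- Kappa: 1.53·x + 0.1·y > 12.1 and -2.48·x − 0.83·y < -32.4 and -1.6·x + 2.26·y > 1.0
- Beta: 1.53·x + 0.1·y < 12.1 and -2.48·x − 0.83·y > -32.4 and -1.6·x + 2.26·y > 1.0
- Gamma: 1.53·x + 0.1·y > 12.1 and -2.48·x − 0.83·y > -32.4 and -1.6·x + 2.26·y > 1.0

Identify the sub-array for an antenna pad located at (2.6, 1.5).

1.53·2.6 + 0.1·1.5 = 4.128, which is < 12.1
-2.48·2.6 − 0.83·1.5 = -7.693, which is > -32.4
-1.6·2.6 + 2.26·1.5 = -0.770, which is < 1.0
This sign pattern matches Mu.

Mu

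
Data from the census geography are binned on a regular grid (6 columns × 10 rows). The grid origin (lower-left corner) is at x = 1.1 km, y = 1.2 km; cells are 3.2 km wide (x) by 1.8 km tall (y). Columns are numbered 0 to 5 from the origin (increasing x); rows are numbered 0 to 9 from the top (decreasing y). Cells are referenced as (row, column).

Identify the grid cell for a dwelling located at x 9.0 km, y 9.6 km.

Column index: ⌊(9.0 − 1.1) / 3.2⌋ = ⌊2.469⌋ = 2
Row offset from origin: ⌊(9.6 − 1.2) / 1.8⌋ = ⌊4.667⌋ = 4 → row 5 (counted from top)

(5, 2)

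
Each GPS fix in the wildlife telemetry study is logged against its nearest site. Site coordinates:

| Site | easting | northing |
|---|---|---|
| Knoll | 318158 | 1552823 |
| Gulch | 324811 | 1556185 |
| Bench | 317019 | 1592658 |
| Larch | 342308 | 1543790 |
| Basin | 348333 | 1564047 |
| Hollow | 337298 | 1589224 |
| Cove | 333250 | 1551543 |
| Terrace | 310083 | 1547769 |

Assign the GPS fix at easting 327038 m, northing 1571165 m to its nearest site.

Gulch

Squared distances to each site:
Knoll: 415283364.000; Gulch: 229359929.000; Bench: 562329410.000; Larch: 982563525.000; Basin: 504142949.000; Hollow: 431395081.000; Cove: 423611828.000; Terrace: 834844841.000.
Minimum at Gulch.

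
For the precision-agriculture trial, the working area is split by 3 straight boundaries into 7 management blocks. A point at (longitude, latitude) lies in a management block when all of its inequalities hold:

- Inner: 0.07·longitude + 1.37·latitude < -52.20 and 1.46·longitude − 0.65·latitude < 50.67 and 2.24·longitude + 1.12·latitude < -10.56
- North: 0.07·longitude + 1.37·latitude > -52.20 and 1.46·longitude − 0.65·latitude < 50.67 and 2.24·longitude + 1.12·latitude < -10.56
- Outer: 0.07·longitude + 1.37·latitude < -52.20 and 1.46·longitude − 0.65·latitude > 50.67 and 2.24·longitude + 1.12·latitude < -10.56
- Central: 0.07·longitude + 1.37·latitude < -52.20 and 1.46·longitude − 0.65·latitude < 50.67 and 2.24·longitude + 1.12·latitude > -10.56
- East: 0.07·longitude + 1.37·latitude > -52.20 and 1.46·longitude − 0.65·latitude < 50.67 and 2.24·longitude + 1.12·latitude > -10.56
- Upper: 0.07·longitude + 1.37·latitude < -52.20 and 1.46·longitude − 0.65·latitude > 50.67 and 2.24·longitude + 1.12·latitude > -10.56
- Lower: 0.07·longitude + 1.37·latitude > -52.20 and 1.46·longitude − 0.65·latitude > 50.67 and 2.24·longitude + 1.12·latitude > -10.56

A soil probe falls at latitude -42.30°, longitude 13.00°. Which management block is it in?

0.07·13.00 + 1.37·-42.30 = -57.041, which is < -52.20
1.46·13.00 − 0.65·-42.30 = 46.475, which is < 50.67
2.24·13.00 + 1.12·-42.30 = -18.256, which is < -10.56
This sign pattern matches Inner.

Inner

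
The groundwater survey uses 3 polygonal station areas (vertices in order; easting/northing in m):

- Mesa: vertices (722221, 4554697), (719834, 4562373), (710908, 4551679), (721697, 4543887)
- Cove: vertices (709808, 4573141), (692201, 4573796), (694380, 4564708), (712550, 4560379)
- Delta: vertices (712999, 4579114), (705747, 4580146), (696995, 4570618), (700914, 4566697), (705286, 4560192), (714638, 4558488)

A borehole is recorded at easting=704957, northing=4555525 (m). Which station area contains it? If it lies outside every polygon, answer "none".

Cast a ray rightward from (704957, 4555525). For each polygon, the edges (by vertex number in listed order) whose endpoints lie on opposite sides of northing = 4555525, where each meets that height, and whether that is right or left of the point:
Mesa: 1–2 at easting≈721963.5 (right), 2–3 at easting≈714118.2 (right) → 2 crossings.
Cove: no edge straddles that height → 0 crossings.
Delta: no edge straddles that height → 0 crossings.
All counts are even, so the point lies outside every listed polygon.

none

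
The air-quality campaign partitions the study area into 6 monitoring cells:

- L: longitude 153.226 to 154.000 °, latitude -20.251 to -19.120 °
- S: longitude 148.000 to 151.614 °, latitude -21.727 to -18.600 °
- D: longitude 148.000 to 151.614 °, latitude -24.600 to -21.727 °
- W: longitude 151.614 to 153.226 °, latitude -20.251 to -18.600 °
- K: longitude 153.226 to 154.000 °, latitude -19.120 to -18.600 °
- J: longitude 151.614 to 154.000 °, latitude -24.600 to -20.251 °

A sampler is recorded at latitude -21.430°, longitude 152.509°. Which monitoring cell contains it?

J

The point has longitude = 152.509 and latitude = -21.430.
Only J satisfies 151.614 ≤ longitude ≤ 154.000 and -24.600 ≤ latitude ≤ -20.251.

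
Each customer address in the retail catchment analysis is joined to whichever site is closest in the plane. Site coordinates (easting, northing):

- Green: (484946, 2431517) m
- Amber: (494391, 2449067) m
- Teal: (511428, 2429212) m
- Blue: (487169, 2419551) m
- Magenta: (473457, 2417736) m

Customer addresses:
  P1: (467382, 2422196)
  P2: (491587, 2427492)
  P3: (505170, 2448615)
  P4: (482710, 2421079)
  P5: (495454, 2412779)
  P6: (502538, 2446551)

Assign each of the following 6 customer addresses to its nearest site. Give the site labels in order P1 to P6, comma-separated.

P1 → Magenta (d²=56797225.00)
P2 → Green (d²=60303506.00)
P3 → Amber (d²=116391145.00)
P4 → Blue (d²=22217465.00)
P5 → Blue (d²=114501209.00)
P6 → Amber (d²=72703865.00)

Magenta, Green, Amber, Blue, Blue, Amber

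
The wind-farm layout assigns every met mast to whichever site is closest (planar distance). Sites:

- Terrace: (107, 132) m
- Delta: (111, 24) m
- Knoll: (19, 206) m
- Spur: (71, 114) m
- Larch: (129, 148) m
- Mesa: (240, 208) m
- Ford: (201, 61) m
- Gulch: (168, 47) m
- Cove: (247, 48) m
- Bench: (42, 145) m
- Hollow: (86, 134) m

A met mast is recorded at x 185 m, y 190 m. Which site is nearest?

Squared distances to each site:
Terrace: 9448.000; Delta: 33032.000; Knoll: 27812.000; Spur: 18772.000; Larch: 4900.000; Mesa: 3349.000; Ford: 16897.000; Gulch: 20738.000; Cove: 24008.000; Bench: 22474.000; Hollow: 12937.000.
Minimum at Mesa.

Mesa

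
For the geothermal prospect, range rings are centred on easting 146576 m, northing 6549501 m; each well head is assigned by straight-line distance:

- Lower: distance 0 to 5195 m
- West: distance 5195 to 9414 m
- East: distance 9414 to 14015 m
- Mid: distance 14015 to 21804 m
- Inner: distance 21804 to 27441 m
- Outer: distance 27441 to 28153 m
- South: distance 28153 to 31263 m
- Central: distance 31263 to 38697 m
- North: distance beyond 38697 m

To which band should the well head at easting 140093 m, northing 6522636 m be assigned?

Outer

Distance = √((140093−146576)² + (6522636−6549501)²) = √(42029289.000 + 721728225.000) = 27636.163 m.
27441 ≤ 27636.163 < 28153 → Outer.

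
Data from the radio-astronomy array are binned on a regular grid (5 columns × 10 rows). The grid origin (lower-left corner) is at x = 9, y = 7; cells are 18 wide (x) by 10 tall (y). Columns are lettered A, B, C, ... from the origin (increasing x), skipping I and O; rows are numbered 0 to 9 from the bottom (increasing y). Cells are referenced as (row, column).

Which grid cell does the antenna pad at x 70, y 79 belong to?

(7, D)

Column index: ⌊(70 − 9) / 18⌋ = ⌊3.389⌋ = 3 → column D
Row offset from origin: ⌊(79 − 7) / 10⌋ = ⌊7.200⌋ = 7 → row 7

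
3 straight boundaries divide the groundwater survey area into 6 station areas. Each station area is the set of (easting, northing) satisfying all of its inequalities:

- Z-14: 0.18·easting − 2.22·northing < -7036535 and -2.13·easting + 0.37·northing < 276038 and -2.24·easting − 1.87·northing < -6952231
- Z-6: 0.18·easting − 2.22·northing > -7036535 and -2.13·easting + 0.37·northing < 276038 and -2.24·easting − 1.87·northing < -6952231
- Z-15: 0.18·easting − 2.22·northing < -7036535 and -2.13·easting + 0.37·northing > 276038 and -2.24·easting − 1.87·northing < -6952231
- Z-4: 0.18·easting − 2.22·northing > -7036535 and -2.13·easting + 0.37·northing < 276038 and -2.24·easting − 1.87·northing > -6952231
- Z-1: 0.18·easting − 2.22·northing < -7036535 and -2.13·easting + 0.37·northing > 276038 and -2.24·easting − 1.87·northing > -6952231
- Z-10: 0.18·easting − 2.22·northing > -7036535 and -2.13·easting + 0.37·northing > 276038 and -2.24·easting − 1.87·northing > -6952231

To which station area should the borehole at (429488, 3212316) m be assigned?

0.18·429488 − 2.22·3212316 = -7054033.680, which is < -7036535
-2.13·429488 + 0.37·3212316 = 273747.480, which is < 276038
-2.24·429488 − 1.87·3212316 = -6969084.040, which is < -6952231
This sign pattern matches Z-14.

Z-14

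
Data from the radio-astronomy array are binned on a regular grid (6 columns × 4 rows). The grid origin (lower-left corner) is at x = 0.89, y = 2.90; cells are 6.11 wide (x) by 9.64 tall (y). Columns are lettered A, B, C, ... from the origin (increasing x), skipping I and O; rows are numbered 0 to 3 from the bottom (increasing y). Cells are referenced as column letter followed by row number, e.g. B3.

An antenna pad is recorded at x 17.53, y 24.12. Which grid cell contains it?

Column index: ⌊(17.53 − 0.89) / 6.11⌋ = ⌊2.723⌋ = 2 → column C
Row offset from origin: ⌊(24.12 − 2.90) / 9.64⌋ = ⌊2.201⌋ = 2 → row 2

C2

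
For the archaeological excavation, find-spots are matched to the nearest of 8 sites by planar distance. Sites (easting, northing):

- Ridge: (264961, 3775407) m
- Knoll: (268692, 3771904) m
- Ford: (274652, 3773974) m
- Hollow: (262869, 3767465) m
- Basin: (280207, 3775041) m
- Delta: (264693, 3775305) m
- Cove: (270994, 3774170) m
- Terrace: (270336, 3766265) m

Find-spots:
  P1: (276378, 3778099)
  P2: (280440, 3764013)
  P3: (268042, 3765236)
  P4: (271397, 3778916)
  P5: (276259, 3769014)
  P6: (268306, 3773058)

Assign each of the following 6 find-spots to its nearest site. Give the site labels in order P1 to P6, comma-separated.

P1 → Ford (d²=19994701.00)
P2 → Terrace (d²=107162320.00)
P3 → Terrace (d²=6321277.00)
P4 → Cove (d²=22686925.00)
P5 → Ford (d²=27184049.00)
P6 → Knoll (d²=1480712.00)

Ford, Terrace, Terrace, Cove, Ford, Knoll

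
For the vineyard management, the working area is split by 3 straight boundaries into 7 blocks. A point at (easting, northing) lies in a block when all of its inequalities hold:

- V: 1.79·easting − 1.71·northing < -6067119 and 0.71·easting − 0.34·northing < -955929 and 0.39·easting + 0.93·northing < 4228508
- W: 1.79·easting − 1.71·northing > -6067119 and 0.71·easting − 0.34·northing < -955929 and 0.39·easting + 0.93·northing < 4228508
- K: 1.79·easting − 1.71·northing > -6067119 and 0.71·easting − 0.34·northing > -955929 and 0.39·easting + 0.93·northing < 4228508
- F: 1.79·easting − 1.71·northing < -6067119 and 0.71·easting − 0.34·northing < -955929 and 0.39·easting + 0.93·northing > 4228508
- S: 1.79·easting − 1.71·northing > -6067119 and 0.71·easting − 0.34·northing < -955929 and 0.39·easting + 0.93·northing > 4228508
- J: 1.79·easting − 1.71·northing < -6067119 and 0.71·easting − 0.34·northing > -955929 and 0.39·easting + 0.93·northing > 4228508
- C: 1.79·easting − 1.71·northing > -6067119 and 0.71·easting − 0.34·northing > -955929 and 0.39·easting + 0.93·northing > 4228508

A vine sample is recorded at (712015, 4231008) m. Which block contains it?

1.79·712015 − 1.71·4231008 = -5960516.830, which is > -6067119
0.71·712015 − 0.34·4231008 = -933012.070, which is > -955929
0.39·712015 + 0.93·4231008 = 4212523.290, which is < 4228508
This sign pattern matches K.

K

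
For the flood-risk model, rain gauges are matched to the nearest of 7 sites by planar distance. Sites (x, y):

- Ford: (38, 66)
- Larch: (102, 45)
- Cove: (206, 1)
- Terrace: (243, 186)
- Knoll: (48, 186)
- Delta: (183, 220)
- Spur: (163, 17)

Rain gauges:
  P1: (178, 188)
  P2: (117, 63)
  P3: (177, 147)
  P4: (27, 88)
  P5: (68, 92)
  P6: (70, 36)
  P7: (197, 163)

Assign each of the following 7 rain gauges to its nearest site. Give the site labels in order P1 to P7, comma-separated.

P1 → Delta (d²=1049.00)
P2 → Larch (d²=549.00)
P3 → Delta (d²=5365.00)
P4 → Ford (d²=605.00)
P5 → Ford (d²=1576.00)
P6 → Larch (d²=1105.00)
P7 → Terrace (d²=2645.00)

Delta, Larch, Delta, Ford, Ford, Larch, Terrace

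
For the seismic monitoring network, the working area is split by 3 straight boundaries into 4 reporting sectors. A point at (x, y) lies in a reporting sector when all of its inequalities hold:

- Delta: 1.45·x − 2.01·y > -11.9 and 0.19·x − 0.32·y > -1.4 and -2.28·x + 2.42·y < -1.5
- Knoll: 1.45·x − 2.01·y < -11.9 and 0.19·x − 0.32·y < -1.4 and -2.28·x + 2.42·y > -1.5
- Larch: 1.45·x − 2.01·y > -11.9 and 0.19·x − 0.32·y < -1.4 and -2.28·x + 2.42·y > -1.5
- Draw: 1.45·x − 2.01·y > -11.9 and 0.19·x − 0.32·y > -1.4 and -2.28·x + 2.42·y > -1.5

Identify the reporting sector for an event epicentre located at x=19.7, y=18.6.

Larch

1.45·19.7 − 2.01·18.6 = -8.821, which is > -11.9
0.19·19.7 − 0.32·18.6 = -2.209, which is < -1.4
-2.28·19.7 + 2.42·18.6 = 0.096, which is > -1.5
This sign pattern matches Larch.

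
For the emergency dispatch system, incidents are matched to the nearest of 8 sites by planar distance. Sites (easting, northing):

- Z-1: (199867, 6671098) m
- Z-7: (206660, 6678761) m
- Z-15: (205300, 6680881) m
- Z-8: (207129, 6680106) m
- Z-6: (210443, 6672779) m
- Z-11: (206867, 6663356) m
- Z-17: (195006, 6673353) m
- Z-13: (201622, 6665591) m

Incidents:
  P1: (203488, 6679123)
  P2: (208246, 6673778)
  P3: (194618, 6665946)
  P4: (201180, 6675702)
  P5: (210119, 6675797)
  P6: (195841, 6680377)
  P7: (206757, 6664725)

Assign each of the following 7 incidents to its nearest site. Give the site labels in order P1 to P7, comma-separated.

Z-15, Z-6, Z-13, Z-1, Z-6, Z-17, Z-11

P1 → Z-15 (d²=6373908.00)
P2 → Z-6 (d²=5824810.00)
P3 → Z-13 (d²=49182041.00)
P4 → Z-1 (d²=22920785.00)
P5 → Z-6 (d²=9213300.00)
P6 → Z-17 (d²=50033801.00)
P7 → Z-11 (d²=1886261.00)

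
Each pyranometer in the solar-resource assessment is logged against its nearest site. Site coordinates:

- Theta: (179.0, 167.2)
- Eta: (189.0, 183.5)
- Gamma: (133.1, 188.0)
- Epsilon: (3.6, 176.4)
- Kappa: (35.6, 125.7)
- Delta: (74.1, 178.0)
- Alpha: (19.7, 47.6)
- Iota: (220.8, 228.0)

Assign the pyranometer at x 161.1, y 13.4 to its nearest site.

Squared distances to each site:
Theta: 23974.850; Eta: 29712.420; Gamma: 31269.160; Epsilon: 51375.250; Kappa: 28361.540; Delta: 34662.160; Alpha: 21163.600; Iota: 49617.250.
Minimum at Alpha.

Alpha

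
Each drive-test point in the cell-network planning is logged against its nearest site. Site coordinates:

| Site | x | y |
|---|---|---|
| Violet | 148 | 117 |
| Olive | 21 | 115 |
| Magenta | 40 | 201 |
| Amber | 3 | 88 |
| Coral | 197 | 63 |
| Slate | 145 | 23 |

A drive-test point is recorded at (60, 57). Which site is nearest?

Amber

Squared distances to each site:
Violet: 11344.000; Olive: 4885.000; Magenta: 21136.000; Amber: 4210.000; Coral: 18805.000; Slate: 8381.000.
Minimum at Amber.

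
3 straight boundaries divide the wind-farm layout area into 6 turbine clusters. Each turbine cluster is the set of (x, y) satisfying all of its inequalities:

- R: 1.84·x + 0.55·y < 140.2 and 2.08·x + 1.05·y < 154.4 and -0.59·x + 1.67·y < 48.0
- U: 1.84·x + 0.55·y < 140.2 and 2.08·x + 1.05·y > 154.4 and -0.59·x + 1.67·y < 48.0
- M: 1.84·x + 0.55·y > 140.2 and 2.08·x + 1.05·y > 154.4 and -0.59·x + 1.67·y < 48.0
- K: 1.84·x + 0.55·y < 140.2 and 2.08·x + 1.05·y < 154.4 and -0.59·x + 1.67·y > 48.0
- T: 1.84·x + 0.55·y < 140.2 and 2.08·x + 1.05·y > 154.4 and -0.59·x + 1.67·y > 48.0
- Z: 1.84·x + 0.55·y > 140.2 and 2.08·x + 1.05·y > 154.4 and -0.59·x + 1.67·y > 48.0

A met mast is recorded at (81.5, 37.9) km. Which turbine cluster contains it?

1.84·81.5 + 0.55·37.9 = 170.805, which is > 140.2
2.08·81.5 + 1.05·37.9 = 209.315, which is > 154.4
-0.59·81.5 + 1.67·37.9 = 15.208, which is < 48.0
This sign pattern matches M.

M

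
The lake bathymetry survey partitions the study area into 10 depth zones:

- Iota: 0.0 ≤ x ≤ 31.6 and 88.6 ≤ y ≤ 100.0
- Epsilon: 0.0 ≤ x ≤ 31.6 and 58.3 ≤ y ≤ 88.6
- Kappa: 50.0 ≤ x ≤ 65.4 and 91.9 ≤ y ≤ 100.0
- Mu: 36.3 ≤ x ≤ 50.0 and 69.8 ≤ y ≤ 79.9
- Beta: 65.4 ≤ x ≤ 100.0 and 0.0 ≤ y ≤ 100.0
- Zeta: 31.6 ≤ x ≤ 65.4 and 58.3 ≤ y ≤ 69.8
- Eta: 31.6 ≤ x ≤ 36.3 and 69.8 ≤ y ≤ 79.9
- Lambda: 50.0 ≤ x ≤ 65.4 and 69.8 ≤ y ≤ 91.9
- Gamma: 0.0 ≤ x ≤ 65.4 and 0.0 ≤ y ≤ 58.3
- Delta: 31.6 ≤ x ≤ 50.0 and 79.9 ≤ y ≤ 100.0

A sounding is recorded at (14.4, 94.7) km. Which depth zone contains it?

Iota

The point has x = 14.4 and y = 94.7.
Only Iota satisfies 0.0 ≤ x ≤ 31.6 and 88.6 ≤ y ≤ 100.0.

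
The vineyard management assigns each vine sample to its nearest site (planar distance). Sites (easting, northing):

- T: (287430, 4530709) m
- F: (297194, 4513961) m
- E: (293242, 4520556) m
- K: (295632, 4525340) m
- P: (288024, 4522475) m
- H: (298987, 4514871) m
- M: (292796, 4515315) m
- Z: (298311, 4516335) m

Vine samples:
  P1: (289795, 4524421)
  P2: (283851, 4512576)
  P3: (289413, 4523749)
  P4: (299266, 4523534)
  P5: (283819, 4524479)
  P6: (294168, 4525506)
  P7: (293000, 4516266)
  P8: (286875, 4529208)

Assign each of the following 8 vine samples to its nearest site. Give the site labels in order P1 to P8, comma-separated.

P, M, P, K, P, K, M, T

P1 → P (d²=6923357.00)
P2 → M (d²=87515146.00)
P3 → P (d²=3552397.00)
P4 → K (d²=16467592.00)
P5 → P (d²=21698041.00)
P6 → K (d²=2170852.00)
P7 → M (d²=946017.00)
P8 → T (d²=2561026.00)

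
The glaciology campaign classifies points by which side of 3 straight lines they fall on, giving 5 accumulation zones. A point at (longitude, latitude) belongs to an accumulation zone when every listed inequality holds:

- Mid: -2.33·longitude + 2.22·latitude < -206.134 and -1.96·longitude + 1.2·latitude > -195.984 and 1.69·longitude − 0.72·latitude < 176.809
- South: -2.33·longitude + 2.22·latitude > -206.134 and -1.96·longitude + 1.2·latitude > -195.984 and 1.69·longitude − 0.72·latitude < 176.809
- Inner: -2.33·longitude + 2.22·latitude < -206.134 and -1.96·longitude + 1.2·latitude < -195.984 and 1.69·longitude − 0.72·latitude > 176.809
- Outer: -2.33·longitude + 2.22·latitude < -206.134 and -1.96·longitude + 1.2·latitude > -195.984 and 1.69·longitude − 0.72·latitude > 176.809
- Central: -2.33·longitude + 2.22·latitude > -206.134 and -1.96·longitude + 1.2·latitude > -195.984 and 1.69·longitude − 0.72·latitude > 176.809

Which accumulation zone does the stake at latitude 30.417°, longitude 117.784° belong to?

-2.33·117.784 + 2.22·30.417 = -206.911, which is < -206.134
-1.96·117.784 + 1.2·30.417 = -194.356, which is > -195.984
1.69·117.784 − 0.72·30.417 = 177.155, which is > 176.809
This sign pattern matches Outer.

Outer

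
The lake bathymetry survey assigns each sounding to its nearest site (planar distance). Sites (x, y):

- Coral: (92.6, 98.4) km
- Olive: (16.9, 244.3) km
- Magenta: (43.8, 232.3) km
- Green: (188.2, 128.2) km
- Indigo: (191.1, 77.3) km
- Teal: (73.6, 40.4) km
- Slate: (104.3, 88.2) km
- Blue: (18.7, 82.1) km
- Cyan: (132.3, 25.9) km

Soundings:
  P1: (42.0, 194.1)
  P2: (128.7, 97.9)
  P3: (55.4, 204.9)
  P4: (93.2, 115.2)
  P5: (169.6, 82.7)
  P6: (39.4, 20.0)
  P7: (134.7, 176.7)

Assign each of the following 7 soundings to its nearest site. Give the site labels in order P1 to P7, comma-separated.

Magenta, Slate, Magenta, Coral, Indigo, Teal, Green

P1 → Magenta (d²=1462.48)
P2 → Slate (d²=689.45)
P3 → Magenta (d²=885.32)
P4 → Coral (d²=282.60)
P5 → Indigo (d²=491.41)
P6 → Teal (d²=1585.80)
P7 → Green (d²=5214.50)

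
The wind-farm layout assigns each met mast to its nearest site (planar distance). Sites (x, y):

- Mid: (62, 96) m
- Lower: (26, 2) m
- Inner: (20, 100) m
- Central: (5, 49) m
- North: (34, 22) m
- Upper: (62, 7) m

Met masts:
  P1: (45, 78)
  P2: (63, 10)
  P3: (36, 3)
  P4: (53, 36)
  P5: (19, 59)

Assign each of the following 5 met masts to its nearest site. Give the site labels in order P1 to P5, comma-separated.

P1 → Mid (d²=613.00)
P2 → Upper (d²=10.00)
P3 → Lower (d²=101.00)
P4 → North (d²=557.00)
P5 → Central (d²=296.00)

Mid, Upper, Lower, North, Central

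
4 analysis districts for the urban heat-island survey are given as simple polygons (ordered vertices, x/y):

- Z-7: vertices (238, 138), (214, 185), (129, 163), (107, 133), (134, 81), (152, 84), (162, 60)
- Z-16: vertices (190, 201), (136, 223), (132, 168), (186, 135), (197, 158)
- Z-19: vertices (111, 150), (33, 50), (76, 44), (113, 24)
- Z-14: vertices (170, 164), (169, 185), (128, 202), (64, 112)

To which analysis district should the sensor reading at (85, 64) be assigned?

Cast a ray rightward from (85, 64). For each polygon, the edges (by vertex number in listed order) whose endpoints lie on opposite sides of y = 64, where each meets that height, and whether that is right or left of the point:
Z-7: 6–7 at x≈160.3 (right), 7–1 at x≈165.9 (right) → 2 crossings.
Z-16: no edge straddles that height → 0 crossings.
Z-19: 1–2 at x≈43.9 (left), 4–1 at x≈112.4 (right) → 1 crossing.
Z-14: no edge straddles that height → 0 crossings.
Only Z-19 has an odd count, so the point is inside Z-19.

Z-19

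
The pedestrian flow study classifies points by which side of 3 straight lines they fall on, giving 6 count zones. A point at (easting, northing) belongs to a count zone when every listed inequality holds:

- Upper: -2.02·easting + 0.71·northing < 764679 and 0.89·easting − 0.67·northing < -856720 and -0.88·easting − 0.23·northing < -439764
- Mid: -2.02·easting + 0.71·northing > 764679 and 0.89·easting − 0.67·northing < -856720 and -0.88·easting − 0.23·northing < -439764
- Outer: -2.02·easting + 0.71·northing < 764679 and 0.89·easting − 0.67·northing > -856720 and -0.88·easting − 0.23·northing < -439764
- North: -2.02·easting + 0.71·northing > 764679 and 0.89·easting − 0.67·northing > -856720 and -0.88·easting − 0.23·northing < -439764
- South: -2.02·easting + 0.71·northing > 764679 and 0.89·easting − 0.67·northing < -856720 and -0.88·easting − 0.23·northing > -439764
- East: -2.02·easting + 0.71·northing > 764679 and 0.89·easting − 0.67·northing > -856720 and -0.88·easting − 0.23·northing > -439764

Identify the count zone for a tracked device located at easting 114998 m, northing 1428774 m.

-2.02·114998 + 0.71·1428774 = 782133.580, which is > 764679
0.89·114998 − 0.67·1428774 = -854930.360, which is > -856720
-0.88·114998 − 0.23·1428774 = -429816.260, which is > -439764
This sign pattern matches East.

East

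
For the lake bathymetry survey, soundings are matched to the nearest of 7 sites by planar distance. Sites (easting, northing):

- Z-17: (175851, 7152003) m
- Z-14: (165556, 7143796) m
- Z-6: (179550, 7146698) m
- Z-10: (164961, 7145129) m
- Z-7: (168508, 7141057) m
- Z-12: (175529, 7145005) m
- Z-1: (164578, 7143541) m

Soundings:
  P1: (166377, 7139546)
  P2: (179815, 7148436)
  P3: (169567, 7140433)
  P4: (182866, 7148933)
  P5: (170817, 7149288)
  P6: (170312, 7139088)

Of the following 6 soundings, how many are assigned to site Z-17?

1

P1 → Z-7
P2 → Z-6
P3 → Z-7
P4 → Z-6
P5 → Z-17
P6 → Z-7
1 of the 6 goes to Z-17.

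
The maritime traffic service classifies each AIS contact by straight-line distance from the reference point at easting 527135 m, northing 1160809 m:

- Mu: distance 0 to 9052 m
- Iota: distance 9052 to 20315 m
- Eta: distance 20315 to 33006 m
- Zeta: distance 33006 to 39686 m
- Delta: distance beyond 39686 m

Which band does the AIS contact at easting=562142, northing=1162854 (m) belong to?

Zeta

Distance = √((562142−527135)² + (1162854−1160809)²) = √(1225490049.000 + 4182025.000) = 35066.680 m.
33006 ≤ 35066.680 < 39686 → Zeta.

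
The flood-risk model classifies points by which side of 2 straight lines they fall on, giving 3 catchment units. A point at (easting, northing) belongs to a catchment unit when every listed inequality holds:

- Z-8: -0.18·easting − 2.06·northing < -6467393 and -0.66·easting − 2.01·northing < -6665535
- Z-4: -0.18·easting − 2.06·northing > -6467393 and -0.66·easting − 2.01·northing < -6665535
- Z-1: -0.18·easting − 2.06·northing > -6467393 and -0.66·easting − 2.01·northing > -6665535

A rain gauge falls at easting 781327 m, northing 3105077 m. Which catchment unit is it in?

Z-8

-0.18·781327 − 2.06·3105077 = -6537097.480, which is < -6467393
-0.66·781327 − 2.01·3105077 = -6756880.590, which is < -6665535
This sign pattern matches Z-8.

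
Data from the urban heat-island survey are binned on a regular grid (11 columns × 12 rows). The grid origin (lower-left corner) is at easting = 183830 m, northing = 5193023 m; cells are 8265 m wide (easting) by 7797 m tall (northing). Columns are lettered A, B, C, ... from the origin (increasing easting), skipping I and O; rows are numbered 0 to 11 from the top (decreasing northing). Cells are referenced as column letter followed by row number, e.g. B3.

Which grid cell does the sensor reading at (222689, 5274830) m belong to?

Column index: ⌊(222689 − 183830) / 8265⌋ = ⌊4.702⌋ = 4 → column E
Row offset from origin: ⌊(5274830 − 5193023) / 7797⌋ = ⌊10.492⌋ = 10 → row 1 (counted from top)

E1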